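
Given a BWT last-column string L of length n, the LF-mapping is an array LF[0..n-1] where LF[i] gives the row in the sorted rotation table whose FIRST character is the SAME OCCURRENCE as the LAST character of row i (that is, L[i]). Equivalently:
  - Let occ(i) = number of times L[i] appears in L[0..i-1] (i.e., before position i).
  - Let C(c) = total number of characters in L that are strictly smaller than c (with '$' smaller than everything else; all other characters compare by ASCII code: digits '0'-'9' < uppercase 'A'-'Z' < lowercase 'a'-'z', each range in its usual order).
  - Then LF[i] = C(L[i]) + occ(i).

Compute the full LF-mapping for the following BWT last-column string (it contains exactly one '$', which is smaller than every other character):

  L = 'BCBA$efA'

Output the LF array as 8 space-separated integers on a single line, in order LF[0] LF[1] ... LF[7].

Char counts: '$':1, 'A':2, 'B':2, 'C':1, 'e':1, 'f':1
C (first-col start): C('$')=0, C('A')=1, C('B')=3, C('C')=5, C('e')=6, C('f')=7
L[0]='B': occ=0, LF[0]=C('B')+0=3+0=3
L[1]='C': occ=0, LF[1]=C('C')+0=5+0=5
L[2]='B': occ=1, LF[2]=C('B')+1=3+1=4
L[3]='A': occ=0, LF[3]=C('A')+0=1+0=1
L[4]='$': occ=0, LF[4]=C('$')+0=0+0=0
L[5]='e': occ=0, LF[5]=C('e')+0=6+0=6
L[6]='f': occ=0, LF[6]=C('f')+0=7+0=7
L[7]='A': occ=1, LF[7]=C('A')+1=1+1=2

Answer: 3 5 4 1 0 6 7 2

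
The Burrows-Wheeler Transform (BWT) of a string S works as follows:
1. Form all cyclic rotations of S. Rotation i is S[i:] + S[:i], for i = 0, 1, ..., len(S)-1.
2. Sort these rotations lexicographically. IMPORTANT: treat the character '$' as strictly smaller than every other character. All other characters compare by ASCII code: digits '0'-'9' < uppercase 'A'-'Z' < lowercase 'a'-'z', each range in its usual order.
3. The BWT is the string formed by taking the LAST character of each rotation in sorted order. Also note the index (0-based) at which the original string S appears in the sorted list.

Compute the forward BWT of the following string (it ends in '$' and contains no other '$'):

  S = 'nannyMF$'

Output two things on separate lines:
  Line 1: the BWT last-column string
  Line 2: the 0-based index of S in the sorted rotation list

Answer: FMyn$ann
4

Derivation:
All 8 rotations (rotation i = S[i:]+S[:i]):
  rot[0] = nannyMF$
  rot[1] = annyMF$n
  rot[2] = nnyMF$na
  rot[3] = nyMF$nan
  rot[4] = yMF$nann
  rot[5] = MF$nanny
  rot[6] = F$nannyM
  rot[7] = $nannyMF
Sorted (with $ < everything):
  sorted[0] = $nannyMF  (last char: 'F')
  sorted[1] = F$nannyM  (last char: 'M')
  sorted[2] = MF$nanny  (last char: 'y')
  sorted[3] = annyMF$n  (last char: 'n')
  sorted[4] = nannyMF$  (last char: '$')
  sorted[5] = nnyMF$na  (last char: 'a')
  sorted[6] = nyMF$nan  (last char: 'n')
  sorted[7] = yMF$nann  (last char: 'n')
Last column: FMyn$ann
Original string S is at sorted index 4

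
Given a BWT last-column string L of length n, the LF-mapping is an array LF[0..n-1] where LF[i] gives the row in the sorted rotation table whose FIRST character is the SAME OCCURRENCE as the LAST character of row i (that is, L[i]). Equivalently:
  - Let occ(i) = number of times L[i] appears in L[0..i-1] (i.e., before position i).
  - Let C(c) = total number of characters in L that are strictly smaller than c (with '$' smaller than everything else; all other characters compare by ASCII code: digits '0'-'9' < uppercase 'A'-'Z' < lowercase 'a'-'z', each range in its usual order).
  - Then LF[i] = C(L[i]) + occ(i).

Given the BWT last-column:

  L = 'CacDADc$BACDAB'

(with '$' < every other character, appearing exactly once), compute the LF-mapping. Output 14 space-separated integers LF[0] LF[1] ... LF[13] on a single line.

Char counts: '$':1, 'A':3, 'B':2, 'C':2, 'D':3, 'a':1, 'c':2
C (first-col start): C('$')=0, C('A')=1, C('B')=4, C('C')=6, C('D')=8, C('a')=11, C('c')=12
L[0]='C': occ=0, LF[0]=C('C')+0=6+0=6
L[1]='a': occ=0, LF[1]=C('a')+0=11+0=11
L[2]='c': occ=0, LF[2]=C('c')+0=12+0=12
L[3]='D': occ=0, LF[3]=C('D')+0=8+0=8
L[4]='A': occ=0, LF[4]=C('A')+0=1+0=1
L[5]='D': occ=1, LF[5]=C('D')+1=8+1=9
L[6]='c': occ=1, LF[6]=C('c')+1=12+1=13
L[7]='$': occ=0, LF[7]=C('$')+0=0+0=0
L[8]='B': occ=0, LF[8]=C('B')+0=4+0=4
L[9]='A': occ=1, LF[9]=C('A')+1=1+1=2
L[10]='C': occ=1, LF[10]=C('C')+1=6+1=7
L[11]='D': occ=2, LF[11]=C('D')+2=8+2=10
L[12]='A': occ=2, LF[12]=C('A')+2=1+2=3
L[13]='B': occ=1, LF[13]=C('B')+1=4+1=5

Answer: 6 11 12 8 1 9 13 0 4 2 7 10 3 5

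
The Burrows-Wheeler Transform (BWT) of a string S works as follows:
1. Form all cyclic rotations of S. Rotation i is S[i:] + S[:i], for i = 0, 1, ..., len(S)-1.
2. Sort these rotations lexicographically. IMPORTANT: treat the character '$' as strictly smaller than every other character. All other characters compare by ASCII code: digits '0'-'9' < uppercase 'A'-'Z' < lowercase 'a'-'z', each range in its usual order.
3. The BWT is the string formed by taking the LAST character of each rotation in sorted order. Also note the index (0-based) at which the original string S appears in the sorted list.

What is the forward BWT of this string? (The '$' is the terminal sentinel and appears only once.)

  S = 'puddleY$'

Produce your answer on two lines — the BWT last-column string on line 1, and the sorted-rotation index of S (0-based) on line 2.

All 8 rotations (rotation i = S[i:]+S[:i]):
  rot[0] = puddleY$
  rot[1] = uddleY$p
  rot[2] = ddleY$pu
  rot[3] = dleY$pud
  rot[4] = leY$pudd
  rot[5] = eY$puddl
  rot[6] = Y$puddle
  rot[7] = $puddleY
Sorted (with $ < everything):
  sorted[0] = $puddleY  (last char: 'Y')
  sorted[1] = Y$puddle  (last char: 'e')
  sorted[2] = ddleY$pu  (last char: 'u')
  sorted[3] = dleY$pud  (last char: 'd')
  sorted[4] = eY$puddl  (last char: 'l')
  sorted[5] = leY$pudd  (last char: 'd')
  sorted[6] = puddleY$  (last char: '$')
  sorted[7] = uddleY$p  (last char: 'p')
Last column: Yeudld$p
Original string S is at sorted index 6

Answer: Yeudld$p
6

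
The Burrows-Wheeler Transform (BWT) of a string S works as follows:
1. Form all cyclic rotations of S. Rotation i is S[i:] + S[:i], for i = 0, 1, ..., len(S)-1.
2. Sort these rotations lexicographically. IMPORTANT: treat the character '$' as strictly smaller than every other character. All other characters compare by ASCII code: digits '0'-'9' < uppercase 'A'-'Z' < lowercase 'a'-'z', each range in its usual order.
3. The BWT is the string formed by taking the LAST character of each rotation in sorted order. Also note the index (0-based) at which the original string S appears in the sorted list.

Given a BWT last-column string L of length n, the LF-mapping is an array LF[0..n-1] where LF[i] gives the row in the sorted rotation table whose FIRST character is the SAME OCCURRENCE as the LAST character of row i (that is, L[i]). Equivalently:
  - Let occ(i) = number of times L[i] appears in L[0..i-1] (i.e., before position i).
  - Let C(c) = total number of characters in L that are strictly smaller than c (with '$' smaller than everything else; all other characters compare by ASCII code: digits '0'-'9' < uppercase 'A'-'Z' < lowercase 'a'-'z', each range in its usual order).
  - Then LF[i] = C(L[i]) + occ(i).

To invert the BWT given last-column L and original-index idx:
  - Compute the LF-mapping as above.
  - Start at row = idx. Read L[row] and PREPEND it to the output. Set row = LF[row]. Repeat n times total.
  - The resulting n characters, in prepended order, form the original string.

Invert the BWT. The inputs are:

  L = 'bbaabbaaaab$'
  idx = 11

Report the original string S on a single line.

LF mapping: 7 8 1 2 9 10 3 4 5 6 11 0
Walk LF starting at row 11, prepending L[row]:
  step 1: row=11, L[11]='$', prepend. Next row=LF[11]=0
  step 2: row=0, L[0]='b', prepend. Next row=LF[0]=7
  step 3: row=7, L[7]='a', prepend. Next row=LF[7]=4
  step 4: row=4, L[4]='b', prepend. Next row=LF[4]=9
  step 5: row=9, L[9]='a', prepend. Next row=LF[9]=6
  step 6: row=6, L[6]='a', prepend. Next row=LF[6]=3
  step 7: row=3, L[3]='a', prepend. Next row=LF[3]=2
  step 8: row=2, L[2]='a', prepend. Next row=LF[2]=1
  step 9: row=1, L[1]='b', prepend. Next row=LF[1]=8
  step 10: row=8, L[8]='a', prepend. Next row=LF[8]=5
  step 11: row=5, L[5]='b', prepend. Next row=LF[5]=10
  step 12: row=10, L[10]='b', prepend. Next row=LF[10]=11
Reversed output: bbabaaaabab$

Answer: bbabaaaabab$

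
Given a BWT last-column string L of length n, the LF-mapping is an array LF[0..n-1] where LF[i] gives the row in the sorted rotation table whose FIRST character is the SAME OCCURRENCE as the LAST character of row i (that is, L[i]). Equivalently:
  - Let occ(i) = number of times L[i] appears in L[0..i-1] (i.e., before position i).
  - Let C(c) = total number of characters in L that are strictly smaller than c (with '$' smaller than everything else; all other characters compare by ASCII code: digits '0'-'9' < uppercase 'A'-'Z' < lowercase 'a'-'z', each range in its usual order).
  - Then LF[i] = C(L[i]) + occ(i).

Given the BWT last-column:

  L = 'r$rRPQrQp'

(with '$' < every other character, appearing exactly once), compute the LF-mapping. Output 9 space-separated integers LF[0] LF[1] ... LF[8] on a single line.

Char counts: '$':1, 'P':1, 'Q':2, 'R':1, 'p':1, 'r':3
C (first-col start): C('$')=0, C('P')=1, C('Q')=2, C('R')=4, C('p')=5, C('r')=6
L[0]='r': occ=0, LF[0]=C('r')+0=6+0=6
L[1]='$': occ=0, LF[1]=C('$')+0=0+0=0
L[2]='r': occ=1, LF[2]=C('r')+1=6+1=7
L[3]='R': occ=0, LF[3]=C('R')+0=4+0=4
L[4]='P': occ=0, LF[4]=C('P')+0=1+0=1
L[5]='Q': occ=0, LF[5]=C('Q')+0=2+0=2
L[6]='r': occ=2, LF[6]=C('r')+2=6+2=8
L[7]='Q': occ=1, LF[7]=C('Q')+1=2+1=3
L[8]='p': occ=0, LF[8]=C('p')+0=5+0=5

Answer: 6 0 7 4 1 2 8 3 5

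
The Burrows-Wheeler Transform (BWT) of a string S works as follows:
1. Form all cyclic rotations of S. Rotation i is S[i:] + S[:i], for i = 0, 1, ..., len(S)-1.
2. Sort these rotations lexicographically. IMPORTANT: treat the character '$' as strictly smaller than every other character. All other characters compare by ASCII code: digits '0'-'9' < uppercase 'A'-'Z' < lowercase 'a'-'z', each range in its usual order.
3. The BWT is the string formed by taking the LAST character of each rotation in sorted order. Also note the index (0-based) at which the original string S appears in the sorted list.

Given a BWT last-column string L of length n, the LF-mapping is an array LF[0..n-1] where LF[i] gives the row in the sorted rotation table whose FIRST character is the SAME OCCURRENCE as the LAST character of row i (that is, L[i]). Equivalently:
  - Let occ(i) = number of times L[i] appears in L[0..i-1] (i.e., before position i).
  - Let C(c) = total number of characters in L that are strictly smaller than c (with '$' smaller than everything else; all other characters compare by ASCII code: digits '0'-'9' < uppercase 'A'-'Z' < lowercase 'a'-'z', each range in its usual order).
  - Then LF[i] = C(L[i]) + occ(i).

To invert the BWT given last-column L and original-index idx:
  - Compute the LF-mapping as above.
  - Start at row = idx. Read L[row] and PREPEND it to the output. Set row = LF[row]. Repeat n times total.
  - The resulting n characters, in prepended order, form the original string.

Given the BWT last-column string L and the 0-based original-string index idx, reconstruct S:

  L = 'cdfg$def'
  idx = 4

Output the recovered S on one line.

Answer: efgdfdc$

Derivation:
LF mapping: 1 2 5 7 0 3 4 6
Walk LF starting at row 4, prepending L[row]:
  step 1: row=4, L[4]='$', prepend. Next row=LF[4]=0
  step 2: row=0, L[0]='c', prepend. Next row=LF[0]=1
  step 3: row=1, L[1]='d', prepend. Next row=LF[1]=2
  step 4: row=2, L[2]='f', prepend. Next row=LF[2]=5
  step 5: row=5, L[5]='d', prepend. Next row=LF[5]=3
  step 6: row=3, L[3]='g', prepend. Next row=LF[3]=7
  step 7: row=7, L[7]='f', prepend. Next row=LF[7]=6
  step 8: row=6, L[6]='e', prepend. Next row=LF[6]=4
Reversed output: efgdfdc$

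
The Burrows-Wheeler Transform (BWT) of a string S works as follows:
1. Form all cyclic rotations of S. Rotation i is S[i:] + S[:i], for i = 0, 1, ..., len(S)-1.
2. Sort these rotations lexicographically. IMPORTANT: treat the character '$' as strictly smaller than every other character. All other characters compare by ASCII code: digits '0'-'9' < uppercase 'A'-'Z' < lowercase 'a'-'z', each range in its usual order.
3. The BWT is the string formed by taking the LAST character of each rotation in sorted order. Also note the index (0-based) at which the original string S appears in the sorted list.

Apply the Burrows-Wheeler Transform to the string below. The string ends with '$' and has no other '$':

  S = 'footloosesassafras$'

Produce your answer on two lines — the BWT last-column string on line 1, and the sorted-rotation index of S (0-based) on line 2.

All 19 rotations (rotation i = S[i:]+S[:i]):
  rot[0] = footloosesassafras$
  rot[1] = ootloosesassafras$f
  rot[2] = otloosesassafras$fo
  rot[3] = tloosesassafras$foo
  rot[4] = loosesassafras$foot
  rot[5] = oosesassafras$footl
  rot[6] = osesassafras$footlo
  rot[7] = sesassafras$footloo
  rot[8] = esassafras$footloos
  rot[9] = sassafras$footloose
  rot[10] = assafras$footlooses
  rot[11] = ssafras$footloosesa
  rot[12] = safras$footloosesas
  rot[13] = afras$footloosesass
  rot[14] = fras$footloosesassa
  rot[15] = ras$footloosesassaf
  rot[16] = as$footloosesassafr
  rot[17] = s$footloosesassafra
  rot[18] = $footloosesassafras
Sorted (with $ < everything):
  sorted[0] = $footloosesassafras  (last char: 's')
  sorted[1] = afras$footloosesass  (last char: 's')
  sorted[2] = as$footloosesassafr  (last char: 'r')
  sorted[3] = assafras$footlooses  (last char: 's')
  sorted[4] = esassafras$footloos  (last char: 's')
  sorted[5] = footloosesassafras$  (last char: '$')
  sorted[6] = fras$footloosesassa  (last char: 'a')
  sorted[7] = loosesassafras$foot  (last char: 't')
  sorted[8] = oosesassafras$footl  (last char: 'l')
  sorted[9] = ootloosesassafras$f  (last char: 'f')
  sorted[10] = osesassafras$footlo  (last char: 'o')
  sorted[11] = otloosesassafras$fo  (last char: 'o')
  sorted[12] = ras$footloosesassaf  (last char: 'f')
  sorted[13] = s$footloosesassafra  (last char: 'a')
  sorted[14] = safras$footloosesas  (last char: 's')
  sorted[15] = sassafras$footloose  (last char: 'e')
  sorted[16] = sesassafras$footloo  (last char: 'o')
  sorted[17] = ssafras$footloosesa  (last char: 'a')
  sorted[18] = tloosesassafras$foo  (last char: 'o')
Last column: ssrss$atlfoofaseoao
Original string S is at sorted index 5

Answer: ssrss$atlfoofaseoao
5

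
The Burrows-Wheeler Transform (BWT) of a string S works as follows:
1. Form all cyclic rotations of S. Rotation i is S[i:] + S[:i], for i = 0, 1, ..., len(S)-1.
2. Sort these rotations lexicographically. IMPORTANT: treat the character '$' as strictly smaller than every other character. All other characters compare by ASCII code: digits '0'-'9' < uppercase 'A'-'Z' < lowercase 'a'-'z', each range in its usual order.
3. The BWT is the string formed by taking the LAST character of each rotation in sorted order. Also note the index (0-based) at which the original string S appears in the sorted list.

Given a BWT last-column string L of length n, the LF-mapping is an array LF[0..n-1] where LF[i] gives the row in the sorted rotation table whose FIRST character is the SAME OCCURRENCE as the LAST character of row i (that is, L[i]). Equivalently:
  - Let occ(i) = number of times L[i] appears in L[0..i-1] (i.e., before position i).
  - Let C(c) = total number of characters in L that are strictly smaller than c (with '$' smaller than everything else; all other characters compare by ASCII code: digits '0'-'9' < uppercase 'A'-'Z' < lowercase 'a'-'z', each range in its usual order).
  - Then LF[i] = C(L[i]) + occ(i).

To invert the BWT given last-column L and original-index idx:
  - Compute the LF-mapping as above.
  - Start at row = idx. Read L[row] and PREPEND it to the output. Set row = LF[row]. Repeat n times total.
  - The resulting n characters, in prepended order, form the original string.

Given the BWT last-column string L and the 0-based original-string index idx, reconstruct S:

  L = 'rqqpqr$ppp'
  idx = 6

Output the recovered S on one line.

LF mapping: 8 5 6 1 7 9 0 2 3 4
Walk LF starting at row 6, prepending L[row]:
  step 1: row=6, L[6]='$', prepend. Next row=LF[6]=0
  step 2: row=0, L[0]='r', prepend. Next row=LF[0]=8
  step 3: row=8, L[8]='p', prepend. Next row=LF[8]=3
  step 4: row=3, L[3]='p', prepend. Next row=LF[3]=1
  step 5: row=1, L[1]='q', prepend. Next row=LF[1]=5
  step 6: row=5, L[5]='r', prepend. Next row=LF[5]=9
  step 7: row=9, L[9]='p', prepend. Next row=LF[9]=4
  step 8: row=4, L[4]='q', prepend. Next row=LF[4]=7
  step 9: row=7, L[7]='p', prepend. Next row=LF[7]=2
  step 10: row=2, L[2]='q', prepend. Next row=LF[2]=6
Reversed output: qpqprqppr$

Answer: qpqprqppr$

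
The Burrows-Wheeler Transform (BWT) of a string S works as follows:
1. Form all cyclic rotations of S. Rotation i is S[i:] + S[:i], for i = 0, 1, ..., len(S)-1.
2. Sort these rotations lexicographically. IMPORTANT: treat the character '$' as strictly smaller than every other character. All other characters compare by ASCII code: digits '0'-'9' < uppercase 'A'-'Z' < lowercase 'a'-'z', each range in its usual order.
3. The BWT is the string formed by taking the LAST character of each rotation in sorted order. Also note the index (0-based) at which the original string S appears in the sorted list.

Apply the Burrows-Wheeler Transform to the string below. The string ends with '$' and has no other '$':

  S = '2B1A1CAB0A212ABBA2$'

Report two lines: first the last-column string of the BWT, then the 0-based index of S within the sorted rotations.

Answer: 2B2BAAA1$1B0C2A2BA1
8

Derivation:
All 19 rotations (rotation i = S[i:]+S[:i]):
  rot[0] = 2B1A1CAB0A212ABBA2$
  rot[1] = B1A1CAB0A212ABBA2$2
  rot[2] = 1A1CAB0A212ABBA2$2B
  rot[3] = A1CAB0A212ABBA2$2B1
  rot[4] = 1CAB0A212ABBA2$2B1A
  rot[5] = CAB0A212ABBA2$2B1A1
  rot[6] = AB0A212ABBA2$2B1A1C
  rot[7] = B0A212ABBA2$2B1A1CA
  rot[8] = 0A212ABBA2$2B1A1CAB
  rot[9] = A212ABBA2$2B1A1CAB0
  rot[10] = 212ABBA2$2B1A1CAB0A
  rot[11] = 12ABBA2$2B1A1CAB0A2
  rot[12] = 2ABBA2$2B1A1CAB0A21
  rot[13] = ABBA2$2B1A1CAB0A212
  rot[14] = BBA2$2B1A1CAB0A212A
  rot[15] = BA2$2B1A1CAB0A212AB
  rot[16] = A2$2B1A1CAB0A212ABB
  rot[17] = 2$2B1A1CAB0A212ABBA
  rot[18] = $2B1A1CAB0A212ABBA2
Sorted (with $ < everything):
  sorted[0] = $2B1A1CAB0A212ABBA2  (last char: '2')
  sorted[1] = 0A212ABBA2$2B1A1CAB  (last char: 'B')
  sorted[2] = 12ABBA2$2B1A1CAB0A2  (last char: '2')
  sorted[3] = 1A1CAB0A212ABBA2$2B  (last char: 'B')
  sorted[4] = 1CAB0A212ABBA2$2B1A  (last char: 'A')
  sorted[5] = 2$2B1A1CAB0A212ABBA  (last char: 'A')
  sorted[6] = 212ABBA2$2B1A1CAB0A  (last char: 'A')
  sorted[7] = 2ABBA2$2B1A1CAB0A21  (last char: '1')
  sorted[8] = 2B1A1CAB0A212ABBA2$  (last char: '$')
  sorted[9] = A1CAB0A212ABBA2$2B1  (last char: '1')
  sorted[10] = A2$2B1A1CAB0A212ABB  (last char: 'B')
  sorted[11] = A212ABBA2$2B1A1CAB0  (last char: '0')
  sorted[12] = AB0A212ABBA2$2B1A1C  (last char: 'C')
  sorted[13] = ABBA2$2B1A1CAB0A212  (last char: '2')
  sorted[14] = B0A212ABBA2$2B1A1CA  (last char: 'A')
  sorted[15] = B1A1CAB0A212ABBA2$2  (last char: '2')
  sorted[16] = BA2$2B1A1CAB0A212AB  (last char: 'B')
  sorted[17] = BBA2$2B1A1CAB0A212A  (last char: 'A')
  sorted[18] = CAB0A212ABBA2$2B1A1  (last char: '1')
Last column: 2B2BAAA1$1B0C2A2BA1
Original string S is at sorted index 8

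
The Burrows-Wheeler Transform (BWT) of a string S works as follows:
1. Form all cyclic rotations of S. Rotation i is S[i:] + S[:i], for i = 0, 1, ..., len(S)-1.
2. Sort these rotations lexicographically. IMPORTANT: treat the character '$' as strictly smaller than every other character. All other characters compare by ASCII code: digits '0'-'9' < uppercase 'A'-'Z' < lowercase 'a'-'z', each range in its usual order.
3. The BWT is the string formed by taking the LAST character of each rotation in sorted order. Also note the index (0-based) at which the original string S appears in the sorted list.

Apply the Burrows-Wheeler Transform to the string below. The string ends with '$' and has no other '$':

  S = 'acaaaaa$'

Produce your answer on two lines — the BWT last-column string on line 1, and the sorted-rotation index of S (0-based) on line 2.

All 8 rotations (rotation i = S[i:]+S[:i]):
  rot[0] = acaaaaa$
  rot[1] = caaaaa$a
  rot[2] = aaaaa$ac
  rot[3] = aaaa$aca
  rot[4] = aaa$acaa
  rot[5] = aa$acaaa
  rot[6] = a$acaaaa
  rot[7] = $acaaaaa
Sorted (with $ < everything):
  sorted[0] = $acaaaaa  (last char: 'a')
  sorted[1] = a$acaaaa  (last char: 'a')
  sorted[2] = aa$acaaa  (last char: 'a')
  sorted[3] = aaa$acaa  (last char: 'a')
  sorted[4] = aaaa$aca  (last char: 'a')
  sorted[5] = aaaaa$ac  (last char: 'c')
  sorted[6] = acaaaaa$  (last char: '$')
  sorted[7] = caaaaa$a  (last char: 'a')
Last column: aaaaac$a
Original string S is at sorted index 6

Answer: aaaaac$a
6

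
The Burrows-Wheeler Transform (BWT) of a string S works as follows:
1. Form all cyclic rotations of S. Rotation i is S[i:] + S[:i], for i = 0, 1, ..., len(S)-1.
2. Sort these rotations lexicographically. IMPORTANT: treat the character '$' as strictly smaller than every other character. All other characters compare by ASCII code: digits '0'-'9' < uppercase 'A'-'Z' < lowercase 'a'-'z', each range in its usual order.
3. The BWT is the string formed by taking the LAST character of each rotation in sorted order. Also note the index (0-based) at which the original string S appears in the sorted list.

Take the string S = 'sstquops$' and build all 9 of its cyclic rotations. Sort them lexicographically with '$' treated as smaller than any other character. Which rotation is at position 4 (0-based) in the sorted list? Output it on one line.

Answer: s$sstquop

Derivation:
All 9 rotations (rotation i = S[i:]+S[:i]):
  rot[0] = sstquops$
  rot[1] = stquops$s
  rot[2] = tquops$ss
  rot[3] = quops$sst
  rot[4] = uops$sstq
  rot[5] = ops$sstqu
  rot[6] = ps$sstquo
  rot[7] = s$sstquop
  rot[8] = $sstquops
Sorted (with $ < everything):
  sorted[0] = $sstquops
  sorted[1] = ops$sstqu
  sorted[2] = ps$sstquo
  sorted[3] = quops$sst
  sorted[4] = s$sstquop
  sorted[5] = sstquops$
  sorted[6] = stquops$s
  sorted[7] = tquops$ss
  sorted[8] = uops$sstq
sorted[4] = s$sstquop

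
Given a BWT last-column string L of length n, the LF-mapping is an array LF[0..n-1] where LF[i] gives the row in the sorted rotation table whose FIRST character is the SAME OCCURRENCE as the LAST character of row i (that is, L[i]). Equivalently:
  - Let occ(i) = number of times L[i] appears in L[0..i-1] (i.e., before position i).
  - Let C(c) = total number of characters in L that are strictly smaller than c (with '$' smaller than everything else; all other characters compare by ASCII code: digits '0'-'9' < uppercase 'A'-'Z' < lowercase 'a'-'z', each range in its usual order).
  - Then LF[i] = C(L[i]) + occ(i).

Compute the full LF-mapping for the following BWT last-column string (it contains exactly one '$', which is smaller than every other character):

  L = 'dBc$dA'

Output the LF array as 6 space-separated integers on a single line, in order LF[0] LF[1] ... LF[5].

Answer: 4 2 3 0 5 1

Derivation:
Char counts: '$':1, 'A':1, 'B':1, 'c':1, 'd':2
C (first-col start): C('$')=0, C('A')=1, C('B')=2, C('c')=3, C('d')=4
L[0]='d': occ=0, LF[0]=C('d')+0=4+0=4
L[1]='B': occ=0, LF[1]=C('B')+0=2+0=2
L[2]='c': occ=0, LF[2]=C('c')+0=3+0=3
L[3]='$': occ=0, LF[3]=C('$')+0=0+0=0
L[4]='d': occ=1, LF[4]=C('d')+1=4+1=5
L[5]='A': occ=0, LF[5]=C('A')+0=1+0=1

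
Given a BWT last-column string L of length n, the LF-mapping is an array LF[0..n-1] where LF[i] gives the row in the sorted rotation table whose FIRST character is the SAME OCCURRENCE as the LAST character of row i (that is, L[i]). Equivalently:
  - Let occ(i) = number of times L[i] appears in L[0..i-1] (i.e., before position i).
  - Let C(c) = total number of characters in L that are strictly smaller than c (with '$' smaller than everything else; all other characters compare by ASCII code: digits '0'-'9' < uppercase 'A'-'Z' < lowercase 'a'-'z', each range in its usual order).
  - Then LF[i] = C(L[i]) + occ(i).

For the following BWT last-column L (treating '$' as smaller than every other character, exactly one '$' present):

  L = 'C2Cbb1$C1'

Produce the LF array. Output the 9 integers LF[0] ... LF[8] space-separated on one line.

Answer: 4 3 5 7 8 1 0 6 2

Derivation:
Char counts: '$':1, '1':2, '2':1, 'C':3, 'b':2
C (first-col start): C('$')=0, C('1')=1, C('2')=3, C('C')=4, C('b')=7
L[0]='C': occ=0, LF[0]=C('C')+0=4+0=4
L[1]='2': occ=0, LF[1]=C('2')+0=3+0=3
L[2]='C': occ=1, LF[2]=C('C')+1=4+1=5
L[3]='b': occ=0, LF[3]=C('b')+0=7+0=7
L[4]='b': occ=1, LF[4]=C('b')+1=7+1=8
L[5]='1': occ=0, LF[5]=C('1')+0=1+0=1
L[6]='$': occ=0, LF[6]=C('$')+0=0+0=0
L[7]='C': occ=2, LF[7]=C('C')+2=4+2=6
L[8]='1': occ=1, LF[8]=C('1')+1=1+1=2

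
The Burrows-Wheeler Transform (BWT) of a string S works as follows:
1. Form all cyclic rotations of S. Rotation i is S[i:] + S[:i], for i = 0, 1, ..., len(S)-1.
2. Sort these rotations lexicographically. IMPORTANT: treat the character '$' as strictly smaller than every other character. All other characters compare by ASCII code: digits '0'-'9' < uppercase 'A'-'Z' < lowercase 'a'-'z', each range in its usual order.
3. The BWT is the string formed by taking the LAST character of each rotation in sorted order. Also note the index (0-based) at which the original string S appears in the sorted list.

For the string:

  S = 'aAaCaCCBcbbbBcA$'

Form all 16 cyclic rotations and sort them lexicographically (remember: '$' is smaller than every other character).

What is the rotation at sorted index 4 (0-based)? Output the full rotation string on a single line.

Answer: BcbbbBcA$aAaCaCC

Derivation:
All 16 rotations (rotation i = S[i:]+S[:i]):
  rot[0] = aAaCaCCBcbbbBcA$
  rot[1] = AaCaCCBcbbbBcA$a
  rot[2] = aCaCCBcbbbBcA$aA
  rot[3] = CaCCBcbbbBcA$aAa
  rot[4] = aCCBcbbbBcA$aAaC
  rot[5] = CCBcbbbBcA$aAaCa
  rot[6] = CBcbbbBcA$aAaCaC
  rot[7] = BcbbbBcA$aAaCaCC
  rot[8] = cbbbBcA$aAaCaCCB
  rot[9] = bbbBcA$aAaCaCCBc
  rot[10] = bbBcA$aAaCaCCBcb
  rot[11] = bBcA$aAaCaCCBcbb
  rot[12] = BcA$aAaCaCCBcbbb
  rot[13] = cA$aAaCaCCBcbbbB
  rot[14] = A$aAaCaCCBcbbbBc
  rot[15] = $aAaCaCCBcbbbBcA
Sorted (with $ < everything):
  sorted[0] = $aAaCaCCBcbbbBcA
  sorted[1] = A$aAaCaCCBcbbbBc
  sorted[2] = AaCaCCBcbbbBcA$a
  sorted[3] = BcA$aAaCaCCBcbbb
  sorted[4] = BcbbbBcA$aAaCaCC
  sorted[5] = CBcbbbBcA$aAaCaC
  sorted[6] = CCBcbbbBcA$aAaCa
  sorted[7] = CaCCBcbbbBcA$aAa
  sorted[8] = aAaCaCCBcbbbBcA$
  sorted[9] = aCCBcbbbBcA$aAaC
  sorted[10] = aCaCCBcbbbBcA$aA
  sorted[11] = bBcA$aAaCaCCBcbb
  sorted[12] = bbBcA$aAaCaCCBcb
  sorted[13] = bbbBcA$aAaCaCCBc
  sorted[14] = cA$aAaCaCCBcbbbB
  sorted[15] = cbbbBcA$aAaCaCCB
sorted[4] = BcbbbBcA$aAaCaCC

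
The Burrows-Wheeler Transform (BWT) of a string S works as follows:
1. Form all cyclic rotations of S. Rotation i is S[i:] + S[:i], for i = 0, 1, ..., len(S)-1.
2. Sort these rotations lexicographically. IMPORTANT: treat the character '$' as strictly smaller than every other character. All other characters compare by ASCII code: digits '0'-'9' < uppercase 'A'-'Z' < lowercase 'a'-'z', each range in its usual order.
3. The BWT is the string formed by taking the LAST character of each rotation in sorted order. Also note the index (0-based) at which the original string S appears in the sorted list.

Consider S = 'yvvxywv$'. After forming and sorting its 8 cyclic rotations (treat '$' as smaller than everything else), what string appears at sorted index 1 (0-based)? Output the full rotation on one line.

All 8 rotations (rotation i = S[i:]+S[:i]):
  rot[0] = yvvxywv$
  rot[1] = vvxywv$y
  rot[2] = vxywv$yv
  rot[3] = xywv$yvv
  rot[4] = ywv$yvvx
  rot[5] = wv$yvvxy
  rot[6] = v$yvvxyw
  rot[7] = $yvvxywv
Sorted (with $ < everything):
  sorted[0] = $yvvxywv
  sorted[1] = v$yvvxyw
  sorted[2] = vvxywv$y
  sorted[3] = vxywv$yv
  sorted[4] = wv$yvvxy
  sorted[5] = xywv$yvv
  sorted[6] = yvvxywv$
  sorted[7] = ywv$yvvx
sorted[1] = v$yvvxyw

Answer: v$yvvxyw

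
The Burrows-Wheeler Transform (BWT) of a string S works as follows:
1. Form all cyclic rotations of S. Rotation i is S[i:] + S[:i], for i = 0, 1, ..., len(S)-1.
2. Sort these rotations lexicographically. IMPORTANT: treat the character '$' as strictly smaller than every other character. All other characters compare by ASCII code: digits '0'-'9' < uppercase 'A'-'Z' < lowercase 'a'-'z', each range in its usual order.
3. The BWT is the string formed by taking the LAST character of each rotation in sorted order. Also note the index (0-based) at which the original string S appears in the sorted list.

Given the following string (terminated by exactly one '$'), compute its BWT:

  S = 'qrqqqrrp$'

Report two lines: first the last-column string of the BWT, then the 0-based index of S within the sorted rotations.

Answer: prrq$qrqq
4

Derivation:
All 9 rotations (rotation i = S[i:]+S[:i]):
  rot[0] = qrqqqrrp$
  rot[1] = rqqqrrp$q
  rot[2] = qqqrrp$qr
  rot[3] = qqrrp$qrq
  rot[4] = qrrp$qrqq
  rot[5] = rrp$qrqqq
  rot[6] = rp$qrqqqr
  rot[7] = p$qrqqqrr
  rot[8] = $qrqqqrrp
Sorted (with $ < everything):
  sorted[0] = $qrqqqrrp  (last char: 'p')
  sorted[1] = p$qrqqqrr  (last char: 'r')
  sorted[2] = qqqrrp$qr  (last char: 'r')
  sorted[3] = qqrrp$qrq  (last char: 'q')
  sorted[4] = qrqqqrrp$  (last char: '$')
  sorted[5] = qrrp$qrqq  (last char: 'q')
  sorted[6] = rp$qrqqqr  (last char: 'r')
  sorted[7] = rqqqrrp$q  (last char: 'q')
  sorted[8] = rrp$qrqqq  (last char: 'q')
Last column: prrq$qrqq
Original string S is at sorted index 4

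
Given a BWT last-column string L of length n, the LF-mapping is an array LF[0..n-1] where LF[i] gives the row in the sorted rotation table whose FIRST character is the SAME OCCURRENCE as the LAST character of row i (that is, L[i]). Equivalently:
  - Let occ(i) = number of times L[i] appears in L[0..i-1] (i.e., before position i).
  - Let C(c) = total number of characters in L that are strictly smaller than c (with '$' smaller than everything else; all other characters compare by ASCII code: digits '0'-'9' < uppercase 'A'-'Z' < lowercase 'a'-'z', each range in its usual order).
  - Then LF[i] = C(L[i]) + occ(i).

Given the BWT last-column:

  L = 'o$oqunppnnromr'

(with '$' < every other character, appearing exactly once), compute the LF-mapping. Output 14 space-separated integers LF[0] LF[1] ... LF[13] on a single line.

Answer: 5 0 6 10 13 2 8 9 3 4 11 7 1 12

Derivation:
Char counts: '$':1, 'm':1, 'n':3, 'o':3, 'p':2, 'q':1, 'r':2, 'u':1
C (first-col start): C('$')=0, C('m')=1, C('n')=2, C('o')=5, C('p')=8, C('q')=10, C('r')=11, C('u')=13
L[0]='o': occ=0, LF[0]=C('o')+0=5+0=5
L[1]='$': occ=0, LF[1]=C('$')+0=0+0=0
L[2]='o': occ=1, LF[2]=C('o')+1=5+1=6
L[3]='q': occ=0, LF[3]=C('q')+0=10+0=10
L[4]='u': occ=0, LF[4]=C('u')+0=13+0=13
L[5]='n': occ=0, LF[5]=C('n')+0=2+0=2
L[6]='p': occ=0, LF[6]=C('p')+0=8+0=8
L[7]='p': occ=1, LF[7]=C('p')+1=8+1=9
L[8]='n': occ=1, LF[8]=C('n')+1=2+1=3
L[9]='n': occ=2, LF[9]=C('n')+2=2+2=4
L[10]='r': occ=0, LF[10]=C('r')+0=11+0=11
L[11]='o': occ=2, LF[11]=C('o')+2=5+2=7
L[12]='m': occ=0, LF[12]=C('m')+0=1+0=1
L[13]='r': occ=1, LF[13]=C('r')+1=11+1=12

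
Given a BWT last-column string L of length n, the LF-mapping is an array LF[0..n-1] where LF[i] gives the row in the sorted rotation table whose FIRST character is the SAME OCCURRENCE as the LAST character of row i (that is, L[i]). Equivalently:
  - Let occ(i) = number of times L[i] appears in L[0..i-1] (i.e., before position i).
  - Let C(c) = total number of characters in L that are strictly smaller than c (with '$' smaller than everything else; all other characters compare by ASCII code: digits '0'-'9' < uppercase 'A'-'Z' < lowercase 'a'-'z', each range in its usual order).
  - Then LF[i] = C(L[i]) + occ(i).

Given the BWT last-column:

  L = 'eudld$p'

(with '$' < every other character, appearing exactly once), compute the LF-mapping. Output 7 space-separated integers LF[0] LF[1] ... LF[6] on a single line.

Answer: 3 6 1 4 2 0 5

Derivation:
Char counts: '$':1, 'd':2, 'e':1, 'l':1, 'p':1, 'u':1
C (first-col start): C('$')=0, C('d')=1, C('e')=3, C('l')=4, C('p')=5, C('u')=6
L[0]='e': occ=0, LF[0]=C('e')+0=3+0=3
L[1]='u': occ=0, LF[1]=C('u')+0=6+0=6
L[2]='d': occ=0, LF[2]=C('d')+0=1+0=1
L[3]='l': occ=0, LF[3]=C('l')+0=4+0=4
L[4]='d': occ=1, LF[4]=C('d')+1=1+1=2
L[5]='$': occ=0, LF[5]=C('$')+0=0+0=0
L[6]='p': occ=0, LF[6]=C('p')+0=5+0=5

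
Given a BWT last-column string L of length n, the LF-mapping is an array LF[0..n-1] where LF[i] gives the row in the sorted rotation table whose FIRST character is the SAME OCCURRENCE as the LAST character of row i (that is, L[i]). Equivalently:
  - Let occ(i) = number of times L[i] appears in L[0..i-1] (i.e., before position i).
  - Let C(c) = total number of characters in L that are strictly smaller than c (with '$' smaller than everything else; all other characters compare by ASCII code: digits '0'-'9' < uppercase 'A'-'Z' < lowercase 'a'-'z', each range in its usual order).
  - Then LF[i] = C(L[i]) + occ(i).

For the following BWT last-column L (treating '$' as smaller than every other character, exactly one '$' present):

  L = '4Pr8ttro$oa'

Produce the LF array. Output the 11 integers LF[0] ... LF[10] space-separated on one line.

Answer: 1 3 7 2 9 10 8 5 0 6 4

Derivation:
Char counts: '$':1, '4':1, '8':1, 'P':1, 'a':1, 'o':2, 'r':2, 't':2
C (first-col start): C('$')=0, C('4')=1, C('8')=2, C('P')=3, C('a')=4, C('o')=5, C('r')=7, C('t')=9
L[0]='4': occ=0, LF[0]=C('4')+0=1+0=1
L[1]='P': occ=0, LF[1]=C('P')+0=3+0=3
L[2]='r': occ=0, LF[2]=C('r')+0=7+0=7
L[3]='8': occ=0, LF[3]=C('8')+0=2+0=2
L[4]='t': occ=0, LF[4]=C('t')+0=9+0=9
L[5]='t': occ=1, LF[5]=C('t')+1=9+1=10
L[6]='r': occ=1, LF[6]=C('r')+1=7+1=8
L[7]='o': occ=0, LF[7]=C('o')+0=5+0=5
L[8]='$': occ=0, LF[8]=C('$')+0=0+0=0
L[9]='o': occ=1, LF[9]=C('o')+1=5+1=6
L[10]='a': occ=0, LF[10]=C('a')+0=4+0=4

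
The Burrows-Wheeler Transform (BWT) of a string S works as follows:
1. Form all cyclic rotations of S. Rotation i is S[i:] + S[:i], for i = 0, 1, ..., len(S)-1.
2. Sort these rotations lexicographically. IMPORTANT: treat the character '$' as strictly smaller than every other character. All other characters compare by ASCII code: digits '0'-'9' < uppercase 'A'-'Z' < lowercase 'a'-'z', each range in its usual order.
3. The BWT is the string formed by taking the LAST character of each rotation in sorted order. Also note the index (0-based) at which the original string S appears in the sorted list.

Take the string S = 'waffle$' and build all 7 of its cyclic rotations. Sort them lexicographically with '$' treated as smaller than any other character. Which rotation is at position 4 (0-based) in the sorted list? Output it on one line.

Answer: fle$waf

Derivation:
All 7 rotations (rotation i = S[i:]+S[:i]):
  rot[0] = waffle$
  rot[1] = affle$w
  rot[2] = ffle$wa
  rot[3] = fle$waf
  rot[4] = le$waff
  rot[5] = e$waffl
  rot[6] = $waffle
Sorted (with $ < everything):
  sorted[0] = $waffle
  sorted[1] = affle$w
  sorted[2] = e$waffl
  sorted[3] = ffle$wa
  sorted[4] = fle$waf
  sorted[5] = le$waff
  sorted[6] = waffle$
sorted[4] = fle$waf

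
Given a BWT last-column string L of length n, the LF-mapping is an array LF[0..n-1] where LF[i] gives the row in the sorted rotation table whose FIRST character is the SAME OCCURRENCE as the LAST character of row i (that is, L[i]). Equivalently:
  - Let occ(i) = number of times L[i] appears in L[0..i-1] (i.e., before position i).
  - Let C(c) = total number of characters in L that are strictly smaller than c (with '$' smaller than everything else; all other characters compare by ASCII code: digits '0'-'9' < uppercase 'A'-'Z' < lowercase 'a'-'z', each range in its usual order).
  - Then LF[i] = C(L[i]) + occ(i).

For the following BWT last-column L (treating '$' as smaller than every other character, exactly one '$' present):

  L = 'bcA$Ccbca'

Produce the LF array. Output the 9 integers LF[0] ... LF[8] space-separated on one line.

Answer: 4 6 1 0 2 7 5 8 3

Derivation:
Char counts: '$':1, 'A':1, 'C':1, 'a':1, 'b':2, 'c':3
C (first-col start): C('$')=0, C('A')=1, C('C')=2, C('a')=3, C('b')=4, C('c')=6
L[0]='b': occ=0, LF[0]=C('b')+0=4+0=4
L[1]='c': occ=0, LF[1]=C('c')+0=6+0=6
L[2]='A': occ=0, LF[2]=C('A')+0=1+0=1
L[3]='$': occ=0, LF[3]=C('$')+0=0+0=0
L[4]='C': occ=0, LF[4]=C('C')+0=2+0=2
L[5]='c': occ=1, LF[5]=C('c')+1=6+1=7
L[6]='b': occ=1, LF[6]=C('b')+1=4+1=5
L[7]='c': occ=2, LF[7]=C('c')+2=6+2=8
L[8]='a': occ=0, LF[8]=C('a')+0=3+0=3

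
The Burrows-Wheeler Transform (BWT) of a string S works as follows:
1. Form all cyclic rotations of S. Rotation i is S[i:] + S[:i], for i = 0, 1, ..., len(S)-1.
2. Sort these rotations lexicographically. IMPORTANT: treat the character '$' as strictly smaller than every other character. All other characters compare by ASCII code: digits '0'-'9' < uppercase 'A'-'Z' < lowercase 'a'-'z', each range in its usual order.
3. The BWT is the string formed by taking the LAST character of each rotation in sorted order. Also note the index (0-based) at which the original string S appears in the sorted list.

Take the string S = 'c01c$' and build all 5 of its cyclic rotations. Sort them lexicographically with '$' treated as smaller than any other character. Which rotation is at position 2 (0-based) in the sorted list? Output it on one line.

All 5 rotations (rotation i = S[i:]+S[:i]):
  rot[0] = c01c$
  rot[1] = 01c$c
  rot[2] = 1c$c0
  rot[3] = c$c01
  rot[4] = $c01c
Sorted (with $ < everything):
  sorted[0] = $c01c
  sorted[1] = 01c$c
  sorted[2] = 1c$c0
  sorted[3] = c$c01
  sorted[4] = c01c$
sorted[2] = 1c$c0

Answer: 1c$c0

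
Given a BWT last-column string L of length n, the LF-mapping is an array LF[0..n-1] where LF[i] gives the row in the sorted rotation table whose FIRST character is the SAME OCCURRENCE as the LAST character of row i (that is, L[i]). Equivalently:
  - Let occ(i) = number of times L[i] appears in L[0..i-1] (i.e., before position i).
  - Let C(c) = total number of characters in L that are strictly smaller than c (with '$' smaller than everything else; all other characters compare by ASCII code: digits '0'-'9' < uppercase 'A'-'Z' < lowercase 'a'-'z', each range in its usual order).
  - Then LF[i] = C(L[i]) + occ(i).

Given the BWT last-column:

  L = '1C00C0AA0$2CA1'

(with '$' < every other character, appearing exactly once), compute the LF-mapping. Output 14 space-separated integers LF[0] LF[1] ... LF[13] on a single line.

Char counts: '$':1, '0':4, '1':2, '2':1, 'A':3, 'C':3
C (first-col start): C('$')=0, C('0')=1, C('1')=5, C('2')=7, C('A')=8, C('C')=11
L[0]='1': occ=0, LF[0]=C('1')+0=5+0=5
L[1]='C': occ=0, LF[1]=C('C')+0=11+0=11
L[2]='0': occ=0, LF[2]=C('0')+0=1+0=1
L[3]='0': occ=1, LF[3]=C('0')+1=1+1=2
L[4]='C': occ=1, LF[4]=C('C')+1=11+1=12
L[5]='0': occ=2, LF[5]=C('0')+2=1+2=3
L[6]='A': occ=0, LF[6]=C('A')+0=8+0=8
L[7]='A': occ=1, LF[7]=C('A')+1=8+1=9
L[8]='0': occ=3, LF[8]=C('0')+3=1+3=4
L[9]='$': occ=0, LF[9]=C('$')+0=0+0=0
L[10]='2': occ=0, LF[10]=C('2')+0=7+0=7
L[11]='C': occ=2, LF[11]=C('C')+2=11+2=13
L[12]='A': occ=2, LF[12]=C('A')+2=8+2=10
L[13]='1': occ=1, LF[13]=C('1')+1=5+1=6

Answer: 5 11 1 2 12 3 8 9 4 0 7 13 10 6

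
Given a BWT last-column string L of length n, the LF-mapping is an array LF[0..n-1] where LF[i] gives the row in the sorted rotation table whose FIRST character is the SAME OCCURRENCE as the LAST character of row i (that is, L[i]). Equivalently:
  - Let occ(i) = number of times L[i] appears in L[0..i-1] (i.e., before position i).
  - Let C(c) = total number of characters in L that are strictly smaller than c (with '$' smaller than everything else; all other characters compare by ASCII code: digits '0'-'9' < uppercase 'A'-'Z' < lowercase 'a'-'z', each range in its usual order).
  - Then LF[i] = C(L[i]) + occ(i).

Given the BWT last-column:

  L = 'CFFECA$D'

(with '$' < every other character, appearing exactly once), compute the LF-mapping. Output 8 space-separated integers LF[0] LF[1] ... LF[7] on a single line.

Answer: 2 6 7 5 3 1 0 4

Derivation:
Char counts: '$':1, 'A':1, 'C':2, 'D':1, 'E':1, 'F':2
C (first-col start): C('$')=0, C('A')=1, C('C')=2, C('D')=4, C('E')=5, C('F')=6
L[0]='C': occ=0, LF[0]=C('C')+0=2+0=2
L[1]='F': occ=0, LF[1]=C('F')+0=6+0=6
L[2]='F': occ=1, LF[2]=C('F')+1=6+1=7
L[3]='E': occ=0, LF[3]=C('E')+0=5+0=5
L[4]='C': occ=1, LF[4]=C('C')+1=2+1=3
L[5]='A': occ=0, LF[5]=C('A')+0=1+0=1
L[6]='$': occ=0, LF[6]=C('$')+0=0+0=0
L[7]='D': occ=0, LF[7]=C('D')+0=4+0=4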